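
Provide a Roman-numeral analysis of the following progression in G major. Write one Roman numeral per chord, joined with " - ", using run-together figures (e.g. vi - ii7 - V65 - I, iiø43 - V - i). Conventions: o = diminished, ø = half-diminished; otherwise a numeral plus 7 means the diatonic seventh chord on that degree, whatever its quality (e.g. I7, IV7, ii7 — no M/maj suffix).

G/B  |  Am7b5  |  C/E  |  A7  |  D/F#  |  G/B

G/B: root G is the tonic; major triad there is I6.
Am7b5: half-diminished seventh chord on A — chromatic; iiø7 (borrowed from the parallel minor).
C/E: root C is the subdominant; major triad there is IV6.
A7: chromatic; A is V of V, so V7/V.
D/F# has root D, degree 5 in G major, so V6.
G/B has root G, degree 1 in G major, so I6.

I6 - iiø7 - IV6 - V7/V - V6 - I6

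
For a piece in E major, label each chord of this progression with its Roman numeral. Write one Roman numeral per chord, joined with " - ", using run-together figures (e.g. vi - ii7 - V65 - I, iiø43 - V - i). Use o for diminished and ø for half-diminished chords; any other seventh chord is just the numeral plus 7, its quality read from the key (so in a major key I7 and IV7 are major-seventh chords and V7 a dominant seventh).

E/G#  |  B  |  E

E/G# has root E, degree 1 in E major, so I6.
B has root B, degree 5 in E major, so V.
E: major triad on E = scale degree 1 → I.

I6 - V - I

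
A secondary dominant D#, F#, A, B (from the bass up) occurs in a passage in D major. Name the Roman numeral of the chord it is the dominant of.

The chord is a dominant seventh chord on B.
A dominant resolves down a perfect fifth: B → E. In D major, E is scale degree 2, i.e. ii.

ii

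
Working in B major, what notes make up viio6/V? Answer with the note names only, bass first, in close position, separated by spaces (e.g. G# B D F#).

G# B E#

viio6/V is a secondary leading-tone chord. The target V is F# in B major; the applied chord is rooted a semitone below, on E#.
Building a diminished triad on E# gives E#-G#-B.
The figured bass 6 indicates first inversion, placing the third (G#) in the bass: G#-B-E#.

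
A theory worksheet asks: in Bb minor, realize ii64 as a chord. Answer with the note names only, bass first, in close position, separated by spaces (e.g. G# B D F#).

ii64 is the minor supertonic, borrowed from the parallel major (the Dorian ii). In Bb minor that root is C.
So the chord is C-Eb-G, a minor triad.
With the 64 figure the chord is in second inversion; from the bass G upward in close position it reads G-C-Eb.

G C Eb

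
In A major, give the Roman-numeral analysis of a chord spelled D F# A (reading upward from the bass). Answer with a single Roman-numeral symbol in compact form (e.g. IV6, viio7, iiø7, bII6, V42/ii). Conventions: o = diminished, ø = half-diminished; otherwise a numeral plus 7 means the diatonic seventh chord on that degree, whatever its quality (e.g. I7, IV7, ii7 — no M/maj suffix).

Stacked in thirds the chord is D-F#-A: a major triad on D.
D is scale degree 4 in A major, and a major triad on that degree is written IV.

IV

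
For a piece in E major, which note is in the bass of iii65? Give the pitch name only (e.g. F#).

B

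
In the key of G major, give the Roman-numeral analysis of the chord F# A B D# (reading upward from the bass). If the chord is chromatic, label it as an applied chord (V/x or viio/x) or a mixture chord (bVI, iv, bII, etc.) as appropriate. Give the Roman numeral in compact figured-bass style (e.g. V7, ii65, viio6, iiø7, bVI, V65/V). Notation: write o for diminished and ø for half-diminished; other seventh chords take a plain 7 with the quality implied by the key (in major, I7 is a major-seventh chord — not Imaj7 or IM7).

V43/vi

Stacked in thirds the chord is B-D#-F#-A: a dominant seventh chord on B.
B is not a diatonic chord root with this quality in G major, but it lies a perfect fifth above E (vi), so the chord functions as an applied dominant of vi.
With F# in the bass the chord is in second inversion, so the figured bass is 43.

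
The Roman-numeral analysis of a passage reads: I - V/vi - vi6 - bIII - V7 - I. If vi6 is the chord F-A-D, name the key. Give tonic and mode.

F major

The chord Dm/F is a minor triad rooted on D; its label is vi6.
If D is scale degree 6 and the mode makes that degree carry a minor triad, the tonic is F and the mode is major.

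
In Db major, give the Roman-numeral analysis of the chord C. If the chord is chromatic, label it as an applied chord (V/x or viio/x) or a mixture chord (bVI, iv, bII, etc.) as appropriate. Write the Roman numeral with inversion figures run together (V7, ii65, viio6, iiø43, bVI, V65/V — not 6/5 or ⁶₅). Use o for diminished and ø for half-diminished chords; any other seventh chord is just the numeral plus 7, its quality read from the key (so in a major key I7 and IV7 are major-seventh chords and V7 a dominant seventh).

V/iii

Stacked in thirds the chord is C-E-G: a major triad on C.
C is not a diatonic chord root with this quality in Db major, but it lies a perfect fifth above F (iii), so the chord functions as an applied dominant of iii.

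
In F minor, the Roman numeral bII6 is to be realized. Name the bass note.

Bb

bII in F minor has root Gb; the chord is Gb-Bb-Db.
The figure 6 means first inversion — the third is in the bass.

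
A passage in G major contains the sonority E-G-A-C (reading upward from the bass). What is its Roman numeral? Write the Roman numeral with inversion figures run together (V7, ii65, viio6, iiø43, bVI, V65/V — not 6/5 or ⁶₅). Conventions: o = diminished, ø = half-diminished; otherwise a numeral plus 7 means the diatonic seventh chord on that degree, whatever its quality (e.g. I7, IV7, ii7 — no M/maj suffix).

ii43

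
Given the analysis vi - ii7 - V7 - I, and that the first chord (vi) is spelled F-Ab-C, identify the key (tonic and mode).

vi is given as F-Ab-C — a minor triad with root F.
Counting down 5 scale steps from F places the tonic on Ab; a minor triad on degree 6 is diatonic only in major.

Ab major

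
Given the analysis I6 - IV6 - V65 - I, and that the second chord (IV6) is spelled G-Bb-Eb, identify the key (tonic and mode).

Bb major

The chord Eb/G is a major triad rooted on Eb; its label is IV6.
If Eb is scale degree 4 and the mode makes that degree carry a major triad, the tonic is Bb and the mode is major.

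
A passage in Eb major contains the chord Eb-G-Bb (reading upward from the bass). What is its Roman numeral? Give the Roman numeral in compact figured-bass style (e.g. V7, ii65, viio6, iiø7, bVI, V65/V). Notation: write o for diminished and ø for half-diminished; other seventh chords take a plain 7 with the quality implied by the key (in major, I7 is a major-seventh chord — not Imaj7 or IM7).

I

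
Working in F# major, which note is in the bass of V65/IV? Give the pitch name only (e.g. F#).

A#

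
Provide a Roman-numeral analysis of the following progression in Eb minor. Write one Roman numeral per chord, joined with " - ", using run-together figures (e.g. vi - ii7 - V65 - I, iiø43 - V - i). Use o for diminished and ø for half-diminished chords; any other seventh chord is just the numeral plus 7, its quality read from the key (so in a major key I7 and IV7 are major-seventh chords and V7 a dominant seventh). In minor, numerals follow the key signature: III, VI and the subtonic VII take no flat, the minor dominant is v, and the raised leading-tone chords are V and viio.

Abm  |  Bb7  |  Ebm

Abm has root Ab, degree 4 in Eb minor, so iv.
Bb7: root Bb is the dominant; dominant seventh chord there is V7.
Ebm: root Eb is the tonic; minor triad there is i.

iv - V7 - i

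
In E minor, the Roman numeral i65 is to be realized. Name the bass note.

G

i in E minor has root E; the chord is E-G-B-D.
The figure 65 means first inversion — the third is in the bass.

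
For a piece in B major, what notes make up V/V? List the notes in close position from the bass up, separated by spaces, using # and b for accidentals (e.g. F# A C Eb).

C# E# G#

V/V is a secondary dominant — the dominant triad of V. V in B major is F#, so the applied chord's root is C#, a perfect fifth above.
Building a major triad on C# gives C#-E#-G#.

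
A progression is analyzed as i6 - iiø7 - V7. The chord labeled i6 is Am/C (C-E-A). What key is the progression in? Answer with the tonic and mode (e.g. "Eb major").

A minor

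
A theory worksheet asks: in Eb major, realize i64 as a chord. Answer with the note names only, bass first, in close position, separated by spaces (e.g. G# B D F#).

i64 is the minor tonic, borrowed from the parallel minor. In Eb major that root is Eb.
So the chord is Eb-Gb-Bb.
With the 64 figure the chord is in second inversion; from the bass Bb upward in close position it reads Bb-Eb-Gb.

Bb Eb Gb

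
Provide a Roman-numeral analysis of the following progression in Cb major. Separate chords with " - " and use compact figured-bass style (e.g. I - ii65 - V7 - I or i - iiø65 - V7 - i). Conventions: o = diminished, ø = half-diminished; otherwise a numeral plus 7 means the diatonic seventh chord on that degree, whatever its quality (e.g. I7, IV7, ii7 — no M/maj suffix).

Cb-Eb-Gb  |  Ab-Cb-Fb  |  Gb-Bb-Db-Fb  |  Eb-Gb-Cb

Cb-Eb-Gb: major triad on Cb = scale degree 1 → I.
Ab-Cb-Fb has root Fb, degree 4 in Cb major, so IV6.
Gb-Bb-Db-Fb: root Gb is the dominant; dominant seventh chord there is V7.
Eb-Gb-Cb has root Cb, degree 1 in Cb major, so I6.

I - IV6 - V7 - I6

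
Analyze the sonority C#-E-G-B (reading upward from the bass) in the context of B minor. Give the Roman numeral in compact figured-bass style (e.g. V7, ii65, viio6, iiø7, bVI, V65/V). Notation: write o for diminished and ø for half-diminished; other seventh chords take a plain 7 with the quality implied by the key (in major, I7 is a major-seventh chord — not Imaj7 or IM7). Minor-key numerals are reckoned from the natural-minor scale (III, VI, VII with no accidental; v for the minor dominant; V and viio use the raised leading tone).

iiø7

Stacked in thirds the chord is C#-E-G-B: a half-diminished seventh chord on C#.
In B minor, C# is the supertonic; the diatonic half-diminished seventh chord there is iiø7.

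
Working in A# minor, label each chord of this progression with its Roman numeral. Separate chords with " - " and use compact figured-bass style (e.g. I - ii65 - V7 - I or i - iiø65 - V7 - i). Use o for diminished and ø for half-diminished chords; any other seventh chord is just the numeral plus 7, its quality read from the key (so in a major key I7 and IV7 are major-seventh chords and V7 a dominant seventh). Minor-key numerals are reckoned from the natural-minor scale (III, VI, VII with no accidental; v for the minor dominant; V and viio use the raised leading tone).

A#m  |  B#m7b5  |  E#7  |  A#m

A#m: minor triad on A# = scale degree 1 → i.
B#m7b5: root B# is the supertonic; half-diminished seventh chord there is iiø7.
E#7 has root E#, degree 5 in A# minor, so V7.
A#m: minor triad on A# = scale degree 1 → i.

i - iiø7 - V7 - i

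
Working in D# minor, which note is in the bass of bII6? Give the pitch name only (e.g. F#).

bII in D# minor has root E; the chord is E-G#-B.
The figure 6 means first inversion — the third is in the bass.

G#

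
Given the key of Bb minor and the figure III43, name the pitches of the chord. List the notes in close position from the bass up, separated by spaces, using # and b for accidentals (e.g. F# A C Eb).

The numeral's case and figure indicate a major seventh chord. In Bb minor its root, the third degree, is Db.
Stacking thirds from Db gives Db-F-Ab-C.
The figured bass 43 indicates second inversion, placing the fifth (Ab) in the bass: Ab-C-Db-F.

Ab C Db F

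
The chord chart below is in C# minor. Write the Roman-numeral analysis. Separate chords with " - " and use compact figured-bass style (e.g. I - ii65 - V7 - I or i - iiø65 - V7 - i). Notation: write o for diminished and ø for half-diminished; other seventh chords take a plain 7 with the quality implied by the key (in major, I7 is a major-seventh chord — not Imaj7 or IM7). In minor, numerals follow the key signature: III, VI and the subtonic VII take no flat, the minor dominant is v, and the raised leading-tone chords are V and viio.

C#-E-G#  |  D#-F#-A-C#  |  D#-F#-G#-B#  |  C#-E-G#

i - iiø7 - V43 - i

C#-E-G# has root C#, degree 1 in C# minor, so i.
D#-F#-A-C#: half-diminished seventh chord on D# = scale degree 2 → iiø7.
D#-F#-G#-B# has root G#, degree 5 in C# minor, so V43.
C#-E-G#: root C# is the tonic; minor triad there is i.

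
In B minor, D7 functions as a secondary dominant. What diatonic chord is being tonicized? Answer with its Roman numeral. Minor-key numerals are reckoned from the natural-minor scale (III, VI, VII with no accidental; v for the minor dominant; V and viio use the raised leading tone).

The chord is a dominant seventh chord on D.
A dominant resolves down a perfect fifth: D → G. In B minor, G is scale degree 6, i.e. VI.

VI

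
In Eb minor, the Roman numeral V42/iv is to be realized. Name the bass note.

The applied chord V42/iv is rooted on Eb: Eb-G-Bb-Db.
The figure 42 means third inversion — the seventh is in the bass.

Db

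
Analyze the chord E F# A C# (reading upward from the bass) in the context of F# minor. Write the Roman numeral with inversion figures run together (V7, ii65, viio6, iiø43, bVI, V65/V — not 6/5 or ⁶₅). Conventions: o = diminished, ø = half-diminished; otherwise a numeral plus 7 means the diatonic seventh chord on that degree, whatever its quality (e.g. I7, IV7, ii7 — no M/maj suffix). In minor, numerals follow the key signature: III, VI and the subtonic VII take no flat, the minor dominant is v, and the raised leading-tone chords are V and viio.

i42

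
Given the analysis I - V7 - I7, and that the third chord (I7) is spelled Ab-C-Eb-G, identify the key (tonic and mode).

Ab major

The chord Abmaj7 is a major seventh chord rooted on Ab; its label is I7.
If Ab is scale degree 1 and the mode makes that degree carry a major seventh chord, the tonic is Ab and the mode is major.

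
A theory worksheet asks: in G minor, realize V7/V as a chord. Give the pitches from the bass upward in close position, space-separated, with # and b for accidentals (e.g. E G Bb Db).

A C# E G

The slash means an applied dominant: we want the dominant of V. In G minor, V is D major, and its dominant is built on A.
Building a dominant seventh chord on A gives A-C#-E-G.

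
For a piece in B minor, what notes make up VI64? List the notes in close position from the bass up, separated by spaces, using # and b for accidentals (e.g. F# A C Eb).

D G B

The numeral's case and figure indicate a major triad. In B minor its root, the submediant, is G.
Stacking thirds from G gives G-B-D.
With the 64 figure the chord is in second inversion; from the bass D upward in close position it reads D-G-B.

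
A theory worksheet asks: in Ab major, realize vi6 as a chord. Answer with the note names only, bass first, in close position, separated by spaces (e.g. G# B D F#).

Ab C F

In Ab major, the submediant is F, and the diatonic chord built there is a minor triad.
Stacking thirds from F gives F-Ab-C.
With the 6 figure the chord is in first inversion; from the bass Ab upward in close position it reads Ab-C-F.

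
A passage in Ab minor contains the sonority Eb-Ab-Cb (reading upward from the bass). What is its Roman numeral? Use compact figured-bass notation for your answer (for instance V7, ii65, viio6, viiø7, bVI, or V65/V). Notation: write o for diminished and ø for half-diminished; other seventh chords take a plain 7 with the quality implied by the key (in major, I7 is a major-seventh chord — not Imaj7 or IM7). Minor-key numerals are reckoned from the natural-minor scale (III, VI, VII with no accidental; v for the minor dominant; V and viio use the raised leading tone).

Stacked in thirds the chord is Ab-Cb-Eb: a minor triad on Ab.
Ab is scale degree 1 in Ab minor, and a minor triad on that degree is written i.
With Eb in the bass the chord is in second inversion, so the figured bass is 64.

i64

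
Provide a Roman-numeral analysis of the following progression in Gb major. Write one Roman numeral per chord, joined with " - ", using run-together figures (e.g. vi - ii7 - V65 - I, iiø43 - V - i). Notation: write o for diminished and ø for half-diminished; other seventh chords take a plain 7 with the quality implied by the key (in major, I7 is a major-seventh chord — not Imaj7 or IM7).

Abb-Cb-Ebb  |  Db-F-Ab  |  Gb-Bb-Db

bII - V - I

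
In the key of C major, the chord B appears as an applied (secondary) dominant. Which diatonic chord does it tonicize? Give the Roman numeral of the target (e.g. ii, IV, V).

iii

The chord is a major triad on B.
A dominant resolves down a perfect fifth: B → E. In C major, E is scale degree 3, i.e. iii.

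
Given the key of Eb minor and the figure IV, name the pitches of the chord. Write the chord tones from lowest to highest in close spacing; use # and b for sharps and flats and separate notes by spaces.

Ab C Eb

Scale degree 4 in Eb minor is Ab; here the chord built on it is altered to a major triad. IV is the major subdominant, borrowed from the parallel major.
So the chord is Ab-C-Eb, a major triad.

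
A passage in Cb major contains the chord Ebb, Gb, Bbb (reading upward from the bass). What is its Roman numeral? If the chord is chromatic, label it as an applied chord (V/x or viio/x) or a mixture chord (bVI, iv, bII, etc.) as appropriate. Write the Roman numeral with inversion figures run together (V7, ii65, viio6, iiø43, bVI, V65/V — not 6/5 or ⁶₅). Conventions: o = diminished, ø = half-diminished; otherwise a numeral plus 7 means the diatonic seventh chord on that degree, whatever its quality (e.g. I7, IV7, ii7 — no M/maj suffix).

bIII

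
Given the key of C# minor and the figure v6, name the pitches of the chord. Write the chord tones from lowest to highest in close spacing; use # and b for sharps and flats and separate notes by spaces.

B D# G#

In C# minor, the dominant is G#, and the diatonic chord built there is a minor triad.
Stacking thirds from G# gives G#-B-D#.
The figured bass 6 indicates first inversion, placing the third (B) in the bass: B-D#-G#.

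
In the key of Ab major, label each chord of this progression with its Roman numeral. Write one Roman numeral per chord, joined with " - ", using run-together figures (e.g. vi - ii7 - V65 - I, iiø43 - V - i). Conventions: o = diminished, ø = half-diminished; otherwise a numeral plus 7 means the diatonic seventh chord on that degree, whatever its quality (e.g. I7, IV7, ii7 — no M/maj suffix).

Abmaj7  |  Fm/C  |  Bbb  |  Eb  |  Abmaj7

Abmaj7: major seventh chord on Ab = scale degree 1 → I7.
Fm/C: minor triad on F = scale degree 6 → vi64.
Bbb: Bbb with this quality isn't in the key; a major triad on b2 is the Neapolitan chord, bII.
Eb has root Eb, degree 5 in Ab major, so V.
Abmaj7: root Ab is the tonic; major seventh chord there is I7.

I7 - vi64 - bII - V - I7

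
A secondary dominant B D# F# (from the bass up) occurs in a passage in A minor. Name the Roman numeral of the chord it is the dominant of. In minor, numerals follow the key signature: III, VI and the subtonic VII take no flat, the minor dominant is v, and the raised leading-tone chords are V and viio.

The chord is a major triad on B.
A dominant resolves down a perfect fifth: B → E. In A minor, E is scale degree 5, i.e. V.

V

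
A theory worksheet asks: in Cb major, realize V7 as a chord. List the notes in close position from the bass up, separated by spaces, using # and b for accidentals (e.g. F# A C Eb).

The numeral's case and figure indicate a dominant seventh chord. In Cb major its root, the dominant, is Gb.
Stacking thirds from Gb gives Gb-Bb-Db-Fb.

Gb Bb Db Fb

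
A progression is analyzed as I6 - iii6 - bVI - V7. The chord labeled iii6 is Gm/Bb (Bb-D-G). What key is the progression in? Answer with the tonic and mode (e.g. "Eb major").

The chord Gm/Bb is a minor triad rooted on G; its label is iii6.
If G is scale degree 3 and the mode makes that degree carry a minor triad, the tonic is Eb and the mode is major.

Eb major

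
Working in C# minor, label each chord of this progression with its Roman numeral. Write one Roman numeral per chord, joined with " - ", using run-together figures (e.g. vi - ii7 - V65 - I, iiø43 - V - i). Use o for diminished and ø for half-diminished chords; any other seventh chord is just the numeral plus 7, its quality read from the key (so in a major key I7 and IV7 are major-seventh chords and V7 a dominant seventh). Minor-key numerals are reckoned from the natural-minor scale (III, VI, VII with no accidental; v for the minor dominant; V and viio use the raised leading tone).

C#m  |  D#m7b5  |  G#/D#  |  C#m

C#m: minor triad on C# = scale degree 1 → i.
D#m7b5: half-diminished seventh chord on D# = scale degree 2 → iiø7.
G#/D#: root G# is the dominant; major triad there is V64.
C#m: minor triad on C# = scale degree 1 → i.

i - iiø7 - V64 - i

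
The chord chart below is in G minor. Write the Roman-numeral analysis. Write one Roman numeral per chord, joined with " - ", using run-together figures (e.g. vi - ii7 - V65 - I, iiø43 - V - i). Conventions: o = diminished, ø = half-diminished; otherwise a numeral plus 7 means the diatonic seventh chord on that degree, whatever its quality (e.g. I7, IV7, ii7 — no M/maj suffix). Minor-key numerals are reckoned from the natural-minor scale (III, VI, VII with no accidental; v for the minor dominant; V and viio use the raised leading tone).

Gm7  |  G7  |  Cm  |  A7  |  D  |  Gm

i7 - V7/iv - iv - V7/V - V - i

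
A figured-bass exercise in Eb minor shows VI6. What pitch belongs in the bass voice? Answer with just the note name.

VI in Eb minor has root Cb; the chord is Cb-Eb-Gb.
The figure 6 means first inversion — the third is in the bass.

Eb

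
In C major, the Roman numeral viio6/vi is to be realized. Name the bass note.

B

The applied chord viio6/vi is rooted on G#: G#-B-D.
The figure 6 means first inversion — the third is in the bass.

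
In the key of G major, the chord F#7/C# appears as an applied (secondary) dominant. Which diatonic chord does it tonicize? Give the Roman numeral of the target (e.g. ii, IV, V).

iii

The chord is a dominant seventh chord on F#.
A dominant resolves down a perfect fifth: F# → B. In G major, B is scale degree 3, i.e. iii.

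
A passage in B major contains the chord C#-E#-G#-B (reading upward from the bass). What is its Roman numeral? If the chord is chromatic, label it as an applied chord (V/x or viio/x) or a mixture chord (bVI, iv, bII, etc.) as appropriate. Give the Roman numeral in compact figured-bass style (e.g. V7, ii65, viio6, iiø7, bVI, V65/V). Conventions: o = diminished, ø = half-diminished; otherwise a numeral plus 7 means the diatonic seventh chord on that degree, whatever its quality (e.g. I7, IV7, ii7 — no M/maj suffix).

V7/V

The pitches C#-E#-G#-B form a dominant seventh chord rooted on C#.
C# is not a diatonic chord root with this quality in B major, but it lies a perfect fifth above F# (V), so the chord functions as an applied dominant of V.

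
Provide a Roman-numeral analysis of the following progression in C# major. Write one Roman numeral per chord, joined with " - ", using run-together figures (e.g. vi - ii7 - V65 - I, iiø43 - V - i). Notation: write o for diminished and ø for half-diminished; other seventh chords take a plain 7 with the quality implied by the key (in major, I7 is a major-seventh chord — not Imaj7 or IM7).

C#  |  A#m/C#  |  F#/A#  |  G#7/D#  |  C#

I - vi6 - IV6 - V43 - I

C# has root C#, degree 1 in C# major, so I.
A#m/C#: minor triad on A# = scale degree 6 → vi6.
F#/A#: major triad on F# = scale degree 4 → IV6.
G#7/D# has root G#, degree 5 in C# major, so V43.
C#: root C# is the tonic; major triad there is I.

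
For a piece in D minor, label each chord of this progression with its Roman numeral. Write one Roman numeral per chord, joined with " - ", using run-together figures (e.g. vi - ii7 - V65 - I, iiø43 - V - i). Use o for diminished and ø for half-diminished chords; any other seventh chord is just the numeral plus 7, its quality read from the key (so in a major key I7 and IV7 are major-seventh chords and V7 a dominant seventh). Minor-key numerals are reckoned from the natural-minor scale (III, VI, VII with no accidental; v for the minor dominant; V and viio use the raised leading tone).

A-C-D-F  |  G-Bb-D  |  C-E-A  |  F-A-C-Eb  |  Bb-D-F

i43 - iv - v6 - V7/VI - VI

A-C-D-F: root D is the tonic; minor seventh chord there is i43.
G-Bb-D has root G, degree 4 in D minor, so iv.
C-E-A has root A, degree 5 in D minor, so v6.
F-A-C-Eb is the secondary dominant of VI (dominant seventh chord on F): V7/VI.
Bb-D-F has root Bb, degree 6 in D minor, so VI.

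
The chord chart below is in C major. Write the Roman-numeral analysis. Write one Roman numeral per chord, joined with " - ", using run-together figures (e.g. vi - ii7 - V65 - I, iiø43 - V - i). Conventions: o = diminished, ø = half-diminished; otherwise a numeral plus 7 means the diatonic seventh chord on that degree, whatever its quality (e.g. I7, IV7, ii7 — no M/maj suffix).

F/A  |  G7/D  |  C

IV6 - V43 - I

F/A: root F is the subdominant; major triad there is IV6.
G7/D has root G, degree 5 in C major, so V43.
C: root C is the tonic; major triad there is I.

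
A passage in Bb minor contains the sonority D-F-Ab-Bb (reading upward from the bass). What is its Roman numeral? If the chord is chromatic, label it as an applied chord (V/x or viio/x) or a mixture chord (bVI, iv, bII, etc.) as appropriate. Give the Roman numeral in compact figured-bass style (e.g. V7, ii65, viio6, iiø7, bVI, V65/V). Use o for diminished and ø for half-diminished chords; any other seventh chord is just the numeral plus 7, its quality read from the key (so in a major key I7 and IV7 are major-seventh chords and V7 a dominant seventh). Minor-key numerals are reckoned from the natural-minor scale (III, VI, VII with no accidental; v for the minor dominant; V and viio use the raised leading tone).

V65/iv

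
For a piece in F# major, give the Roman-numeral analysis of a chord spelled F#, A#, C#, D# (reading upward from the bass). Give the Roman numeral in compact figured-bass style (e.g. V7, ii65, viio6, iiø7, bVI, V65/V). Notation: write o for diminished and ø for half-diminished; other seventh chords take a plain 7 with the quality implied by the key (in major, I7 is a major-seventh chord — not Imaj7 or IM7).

Stacked in thirds the chord is D#-F#-A#-C#: a minor seventh chord on D#.
D# is scale degree 6 in F# major, and a minor seventh chord on that degree is written vi7.
With F# in the bass the chord is in first inversion, so the figured bass is 65.

vi65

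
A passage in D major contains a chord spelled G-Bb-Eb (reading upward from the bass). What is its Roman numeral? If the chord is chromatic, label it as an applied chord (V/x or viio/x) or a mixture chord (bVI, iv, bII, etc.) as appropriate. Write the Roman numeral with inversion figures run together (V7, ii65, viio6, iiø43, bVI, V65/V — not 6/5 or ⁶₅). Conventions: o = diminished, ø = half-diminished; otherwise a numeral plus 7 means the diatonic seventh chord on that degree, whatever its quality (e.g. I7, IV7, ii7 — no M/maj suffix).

Stacked in thirds the chord is Eb-G-Bb: a major triad on Eb.
Eb is the lowered second degree of D major (diatonic 2 would be E). This is the Neapolitan sixth — a major triad on the lowered second degree, here in its customary first inversion.
With G in the bass the chord is in first inversion, so the figured bass is 6.

bII6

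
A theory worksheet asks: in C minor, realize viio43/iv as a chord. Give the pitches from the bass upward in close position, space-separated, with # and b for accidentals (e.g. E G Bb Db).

Bb Db E G

viio43/iv is a secondary leading-tone chord. The target iv is F in C minor; the applied chord is rooted a semitone below, on E.
Building a fully diminished seventh chord on E gives E-G-Bb-Db.
The figured bass 43 indicates second inversion, placing the fifth (Bb) in the bass: Bb-Db-E-G.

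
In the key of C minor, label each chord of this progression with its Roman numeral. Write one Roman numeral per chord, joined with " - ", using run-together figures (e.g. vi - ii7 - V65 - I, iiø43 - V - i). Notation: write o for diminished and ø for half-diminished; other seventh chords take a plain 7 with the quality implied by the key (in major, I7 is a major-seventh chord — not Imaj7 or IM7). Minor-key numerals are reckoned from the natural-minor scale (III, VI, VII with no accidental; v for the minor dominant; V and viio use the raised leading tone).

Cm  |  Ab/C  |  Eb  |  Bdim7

i - VI6 - III - viio7

Cm: root C is the tonic; minor triad there is i.
Ab/C: root Ab is the submediant; major triad there is VI6.
Eb has root Eb, degree 3 in C minor, so III.
Bdim7: root B is the leading tone; fully diminished seventh chord there is viio7.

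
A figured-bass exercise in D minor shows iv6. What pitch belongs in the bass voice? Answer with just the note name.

iv in D minor has root G; the chord is G-Bb-D.
The figure 6 means first inversion — the third is in the bass.

Bb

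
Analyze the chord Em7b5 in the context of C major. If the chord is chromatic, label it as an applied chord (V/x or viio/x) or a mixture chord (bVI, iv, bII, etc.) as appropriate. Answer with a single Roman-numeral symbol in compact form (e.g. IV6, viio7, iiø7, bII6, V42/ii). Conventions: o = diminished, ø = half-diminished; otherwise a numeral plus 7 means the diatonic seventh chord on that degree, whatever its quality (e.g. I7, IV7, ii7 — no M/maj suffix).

Stacked in thirds the chord is E-G-Bb-D: a half-diminished seventh chord on E.
E sits a half step below F (IV in C major); a diminished chord there is the applied leading-tone chord of IV.

viiø7/IV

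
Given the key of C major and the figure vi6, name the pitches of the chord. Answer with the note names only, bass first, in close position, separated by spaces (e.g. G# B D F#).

The numeral's case and figure indicate a minor triad. In C major its root, the sixth degree, is A.
Stacking thirds from A gives A-C-E.
The figured bass 6 indicates first inversion, placing the third (C) in the bass: C-E-A.

C E A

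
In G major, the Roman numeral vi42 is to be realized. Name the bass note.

D

vi in G major has root E; the chord is E-G-B-D.
The figure 42 means third inversion — the seventh is in the bass.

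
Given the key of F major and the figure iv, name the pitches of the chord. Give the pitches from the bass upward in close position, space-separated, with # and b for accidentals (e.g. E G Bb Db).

Bb Db F

iv is the minor subdominant, borrowed from the parallel minor. In F major that root is Bb.
So the chord is Bb-Db-F.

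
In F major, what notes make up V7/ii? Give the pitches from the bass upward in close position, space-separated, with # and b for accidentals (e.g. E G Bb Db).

D F# A C

The slash means an applied dominant: we want the dominant of ii. In F major, ii is G minor, and its dominant is built on D.
Building a dominant seventh chord on D gives D-F#-A-C.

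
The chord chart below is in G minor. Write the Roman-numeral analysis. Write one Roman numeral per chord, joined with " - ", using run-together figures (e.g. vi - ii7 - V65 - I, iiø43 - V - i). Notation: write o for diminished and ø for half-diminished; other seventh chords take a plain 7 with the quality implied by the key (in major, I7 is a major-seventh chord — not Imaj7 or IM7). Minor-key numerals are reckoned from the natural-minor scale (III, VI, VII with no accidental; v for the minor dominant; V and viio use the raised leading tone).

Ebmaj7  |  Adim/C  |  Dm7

VI7 - iio6 - v7

Ebmaj7 has root Eb, degree 6 in G minor, so VI7.
Adim/C: diminished triad on A = scale degree 2 → iio6.
Dm7: minor seventh chord on D = scale degree 5 → v7.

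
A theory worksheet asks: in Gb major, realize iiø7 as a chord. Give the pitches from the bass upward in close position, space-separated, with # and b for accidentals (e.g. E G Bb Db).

Scale degree 2 in Gb major is Ab; here the chord built on it is altered to a half-diminished seventh chord. iiø7 is the half-diminished supertonic seventh, borrowed from the parallel minor.
So the chord is Ab-Cb-Ebb-Gb.

Ab Cb Ebb Gb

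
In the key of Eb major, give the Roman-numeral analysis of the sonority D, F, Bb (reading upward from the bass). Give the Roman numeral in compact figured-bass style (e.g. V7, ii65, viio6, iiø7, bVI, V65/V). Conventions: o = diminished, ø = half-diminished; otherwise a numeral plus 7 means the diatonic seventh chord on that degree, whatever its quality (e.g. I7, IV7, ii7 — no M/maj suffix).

Stacked in thirds the chord is Bb-D-F: a major triad on Bb.
In Eb major, Bb is the dominant; the diatonic major triad there is V.
With D in the bass the chord is in first inversion, so the figured bass is 6.

V6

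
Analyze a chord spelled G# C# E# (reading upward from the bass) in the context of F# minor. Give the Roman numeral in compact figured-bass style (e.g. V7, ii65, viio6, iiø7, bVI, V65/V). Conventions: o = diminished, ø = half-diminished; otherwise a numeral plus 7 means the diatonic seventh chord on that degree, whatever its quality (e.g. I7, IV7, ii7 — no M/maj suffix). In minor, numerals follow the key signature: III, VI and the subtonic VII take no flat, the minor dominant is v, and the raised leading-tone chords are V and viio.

V64

The pitches C#-E#-G# form a major triad rooted on C#.
In F# minor, C# is the dominant; the diatonic major triad there is V.
With G# in the bass the chord is in second inversion, so the figured bass is 64.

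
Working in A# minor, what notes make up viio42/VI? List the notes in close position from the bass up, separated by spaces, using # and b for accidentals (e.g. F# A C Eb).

viio42/VI is a secondary leading-tone chord. The target VI is F# in A# minor; the applied chord is rooted a semitone below, on E#.
Building a fully diminished seventh chord on E# gives E#-G#-B-D.
With the 42 figure the chord is in third inversion; from the bass D upward in close position it reads D-E#-G#-B.

D E# G# B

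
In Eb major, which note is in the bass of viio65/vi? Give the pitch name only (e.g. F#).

The applied chord viio65/vi is rooted on B: B-D-F-Ab.
The figure 65 means first inversion — the third is in the bass.

D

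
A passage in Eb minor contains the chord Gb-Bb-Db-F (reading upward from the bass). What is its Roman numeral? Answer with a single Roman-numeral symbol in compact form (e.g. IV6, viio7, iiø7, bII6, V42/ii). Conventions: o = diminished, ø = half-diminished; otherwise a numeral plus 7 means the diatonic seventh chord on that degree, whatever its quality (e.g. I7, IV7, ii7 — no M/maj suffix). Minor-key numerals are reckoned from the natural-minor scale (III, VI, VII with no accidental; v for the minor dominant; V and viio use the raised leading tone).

III7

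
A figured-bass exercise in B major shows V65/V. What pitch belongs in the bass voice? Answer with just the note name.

E#

The applied chord V65/V is rooted on C#: C#-E#-G#-B.
The figure 65 means first inversion — the third is in the bass.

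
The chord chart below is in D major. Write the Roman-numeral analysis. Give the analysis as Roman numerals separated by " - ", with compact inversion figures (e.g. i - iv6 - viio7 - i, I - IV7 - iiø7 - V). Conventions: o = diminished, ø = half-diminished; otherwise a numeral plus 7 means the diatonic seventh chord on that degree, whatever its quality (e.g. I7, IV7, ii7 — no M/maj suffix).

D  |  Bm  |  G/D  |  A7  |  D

I - vi - IV64 - V7 - I

D has root D, degree 1 in D major, so I.
Bm has root B, degree 6 in D major, so vi.
G/D has root G, degree 4 in D major, so IV64.
A7: root A is the dominant; dominant seventh chord there is V7.
D: major triad on D = scale degree 1 → I.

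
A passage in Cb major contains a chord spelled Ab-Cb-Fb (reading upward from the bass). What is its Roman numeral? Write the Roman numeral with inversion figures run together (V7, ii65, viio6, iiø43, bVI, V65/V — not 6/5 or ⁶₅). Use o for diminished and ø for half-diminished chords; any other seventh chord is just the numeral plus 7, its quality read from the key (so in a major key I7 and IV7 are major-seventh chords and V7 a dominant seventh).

The pitches Fb-Ab-Cb form a major triad rooted on Fb.
In Cb major, Fb is the subdominant; the diatonic major triad there is IV.
With Ab in the bass the chord is in first inversion, so the figured bass is 6.

IV6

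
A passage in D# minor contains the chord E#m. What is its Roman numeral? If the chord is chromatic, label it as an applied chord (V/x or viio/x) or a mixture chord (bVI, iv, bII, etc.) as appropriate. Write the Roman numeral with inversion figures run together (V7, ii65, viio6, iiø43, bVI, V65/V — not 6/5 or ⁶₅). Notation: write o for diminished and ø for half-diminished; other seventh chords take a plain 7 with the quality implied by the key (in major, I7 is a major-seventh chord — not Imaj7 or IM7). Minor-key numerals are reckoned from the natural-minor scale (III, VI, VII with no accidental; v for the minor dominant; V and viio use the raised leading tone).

Stacked in thirds the chord is E#-G#-B#: a minor triad on E#.
E# is the second degree of D# minor. This is the minor supertonic, borrowed from the parallel major (the Dorian ii).

ii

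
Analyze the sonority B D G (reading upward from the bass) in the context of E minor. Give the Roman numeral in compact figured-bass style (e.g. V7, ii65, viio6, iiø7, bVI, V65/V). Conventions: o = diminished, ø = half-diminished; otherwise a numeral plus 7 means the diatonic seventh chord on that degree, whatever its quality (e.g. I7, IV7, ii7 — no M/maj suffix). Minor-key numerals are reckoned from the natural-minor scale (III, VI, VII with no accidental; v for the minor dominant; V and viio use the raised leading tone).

III6

The pitches G-B-D form a major triad rooted on G.
G is scale degree 3 in E minor, and a major triad on that degree is written III.
With B in the bass the chord is in first inversion, so the figured bass is 6.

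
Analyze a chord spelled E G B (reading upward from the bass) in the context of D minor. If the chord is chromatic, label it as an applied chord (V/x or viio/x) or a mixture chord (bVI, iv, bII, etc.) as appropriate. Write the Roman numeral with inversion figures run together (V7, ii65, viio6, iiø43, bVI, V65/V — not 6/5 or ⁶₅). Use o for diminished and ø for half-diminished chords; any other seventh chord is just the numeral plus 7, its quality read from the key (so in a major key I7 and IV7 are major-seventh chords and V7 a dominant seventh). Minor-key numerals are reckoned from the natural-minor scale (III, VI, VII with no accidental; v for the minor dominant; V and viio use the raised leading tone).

ii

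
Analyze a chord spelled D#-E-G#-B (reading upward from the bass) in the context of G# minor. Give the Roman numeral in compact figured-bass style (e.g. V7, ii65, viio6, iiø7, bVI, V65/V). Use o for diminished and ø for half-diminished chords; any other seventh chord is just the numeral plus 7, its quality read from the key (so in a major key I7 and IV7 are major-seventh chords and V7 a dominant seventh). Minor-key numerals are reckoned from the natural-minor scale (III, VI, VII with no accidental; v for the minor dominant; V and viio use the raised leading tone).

Stacked in thirds the chord is E-G#-B-D#: a major seventh chord on E.
E is scale degree 6 in G# minor, and a major seventh chord on that degree is written VI7.
With D# in the bass the chord is in third inversion, so the figured bass is 42.

VI42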